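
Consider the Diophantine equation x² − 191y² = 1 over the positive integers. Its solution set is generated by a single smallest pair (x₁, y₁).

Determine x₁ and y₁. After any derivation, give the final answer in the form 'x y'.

√191 = [13; 1,4,1,1,3,…,4,1,26, …], period ℓ=16 (even) → k=15
i=0: a=13 ⇒ p=13, q=1
…
i=4: a=1 ⇒ p=152, q=11
…
i=6: a=2 ⇒ p=1230, q=89
…
i=8: a=13 ⇒ p=40217, q=2910
i=9: a=2 ⇒ p=83433, q=6037
…
i=12: a=1 ⇒ p=911765, q=65973
…
i=14: a=4 ⇒ p=7377553, q=533821
i=15: a=1 ⇒ p=8994000, q=650783
→ (8994000, 650783).  Check: 8994000²=80892036000000, 191·650783²=80892035999999, difference 1.

8994000 650783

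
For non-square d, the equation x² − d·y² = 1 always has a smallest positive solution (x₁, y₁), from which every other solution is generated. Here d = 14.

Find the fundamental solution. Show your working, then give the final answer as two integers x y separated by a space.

15 4

d=14: √d = [3; 1,2,1,6] (ℓ=4, even), read p_3/q_3
step 0: (3, 1)  from 3·(1,0) + (0,1)
…
step 2: (11, 3)  from 2·(4,1) + (3,1)
step 3: (15, 4)  from 1·(11,3) + (4,1)
fundamental: x₁=15, y₁=4  (since 225 − 14·16 = 1)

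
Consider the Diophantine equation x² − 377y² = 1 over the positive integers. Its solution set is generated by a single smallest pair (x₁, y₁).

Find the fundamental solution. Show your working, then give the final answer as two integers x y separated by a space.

d=377: √d = [19; 2,2,2,38] (ℓ=4, even), read p_3/q_3
k=0  a_k=19  p_k/q_k = 19/1
…
k=2  a_k=2  p_k/q_k = 97/5
k=3  a_k=2  p_k/q_k = 233/12
(x₁, y₁) = (233, 12);  233² − 377·12² = 1 ✓

233 12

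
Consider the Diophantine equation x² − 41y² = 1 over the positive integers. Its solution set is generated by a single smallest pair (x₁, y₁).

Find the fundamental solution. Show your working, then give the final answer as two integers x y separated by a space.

2049 320

√41 = [6; 2,2,12, …], period ℓ=3 (odd) → k=5
i=0: a=6 ⇒ p=6, q=1
i=1: a=2 ⇒ p=13, q=2
…
i=4: a=2 ⇒ p=826, q=129
i=5: a=2 ⇒ p=2049, q=320
fundamental: x₁=2049, y₁=320  (since 4198401 − 41·102400 = 1)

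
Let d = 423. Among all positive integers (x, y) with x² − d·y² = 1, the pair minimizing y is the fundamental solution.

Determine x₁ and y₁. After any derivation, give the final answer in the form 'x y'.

√423 = [20; 1,1,3,4,3,1,1,40, …], period ℓ=8 (even) → k=7
k=0  a_k=20  p_k/q_k = 20/1
k=1  a_k=1  p_k/q_k = 21/1
k=2  a_k=1  p_k/q_k = 41/2
…
k=4  a_k=4  p_k/q_k = 617/30
…
k=6  a_k=1  p_k/q_k = 2612/127
k=7  a_k=1  p_k/q_k = 4607/224
→ (4607, 224).  Check: 4607²=21224449, 423·224²=21224448, difference 1.

4607 224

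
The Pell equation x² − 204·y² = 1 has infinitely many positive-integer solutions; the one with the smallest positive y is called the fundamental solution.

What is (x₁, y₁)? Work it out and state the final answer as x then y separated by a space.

4999 350

√204 → a₀=14, period (3,1,1,6,1,1,3,28); ℓ=8 even so k=7
i=0: a=14 ⇒ p=14, q=1
i=1: a=3 ⇒ p=43, q=3
i=2: a=1 ⇒ p=57, q=4
i=3: a=1 ⇒ p=100, q=7
…
i=5: a=1 ⇒ p=757, q=53
i=6: a=1 ⇒ p=1414, q=99
i=7: a=3 ⇒ p=4999, q=350
(x₁, y₁) = (4999, 350);  4999² − 204·350² = 1 ✓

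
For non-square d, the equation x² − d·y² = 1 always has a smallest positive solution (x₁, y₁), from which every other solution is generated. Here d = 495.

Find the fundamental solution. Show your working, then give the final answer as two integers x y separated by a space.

[22; 4,44] for √495; ℓ=2 ⇒ convergent index 1
step 0: (22, 1)  from 22·(1,0) + (0,1)
step 1: (89, 4)  from 4·(22,1) + (1,0)
fundamental: x₁=89, y₁=4  (since 7921 − 495·16 = 1)

89 4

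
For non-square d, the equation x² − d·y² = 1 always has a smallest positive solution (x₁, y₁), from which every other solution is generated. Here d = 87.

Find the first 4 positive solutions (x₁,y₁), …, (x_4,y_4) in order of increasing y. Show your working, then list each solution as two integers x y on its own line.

28 3
1567 168
87724 9405
4910977 526512

√87 = [9; 3,18, …], period ℓ=2 (even) → k=1
step 0: (9, 1)  from 9·(1,0) + (0,1)
step 1: (28, 3)  from 3·(9,1) + (1,0)
(x₁, y₁) = (28, 3);  28² − 87·3² = 1 ✓
(x_2, y_2) = (28·28 + 87·3·3, 28·3 + 3·28) = (1567, 168)
(x_3, y_3) = (28·1567 + 87·3·168, 28·168 + 3·1567) = (87724, 9405)
(x_4, y_4) = (28·87724 + 87·3·9405, 28·9405 + 3·87724) = (4910977, 526512)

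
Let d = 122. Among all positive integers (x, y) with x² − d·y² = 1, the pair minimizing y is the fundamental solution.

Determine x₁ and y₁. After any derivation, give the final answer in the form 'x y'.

d=122: √d = [11; 22] (ℓ=1, odd), read p_1/q_1
k=0  a_k=11  p_k/q_k = 11/1
k=1  a_k=22  p_k/q_k = 243/22
fundamental: x₁=243, y₁=22  (since 59049 − 122·484 = 1)

243 22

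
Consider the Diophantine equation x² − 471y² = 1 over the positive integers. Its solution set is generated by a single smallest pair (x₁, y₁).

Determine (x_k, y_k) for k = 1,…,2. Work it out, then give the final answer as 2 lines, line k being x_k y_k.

7838695 361188
122890278606049 5662485139320

d=471: √d = [21; 1,2,2,1,3,…,2,1,42] (ℓ=14, even), read p_13/q_13
step 0: (21, 1)  from 21·(1,0) + (0,1)
…
step 3: (152, 7)  from 2·(65,3) + (22,1)
…
step 5: (803, 37)  from 3·(217,10) + (152,7)
…
step 8: (198665, 9154)  from 4·(48809,2249) + (3429,158)
step 9: (644804, 29711)  from 3·(198665,9154) + (48809,2249)
…
step 11: (2331742, 107441)  from 2·(843469,38865) + (644804,29711)
step 12: (5506953, 253747)  from 2·(2331742,107441) + (843469,38865)
step 13: (7838695, 361188)  from 1·(5506953,253747) + (2331742,107441)
(x₁, y₁) = (7838695, 361188);  7838695² − 471·361188² = 1 ✓
k=2:  x_2 = 7838695·7838695+471·361188·361188 = 122890278606049,  y_2 = 7838695·361188+361188·7838695 = 5662485139320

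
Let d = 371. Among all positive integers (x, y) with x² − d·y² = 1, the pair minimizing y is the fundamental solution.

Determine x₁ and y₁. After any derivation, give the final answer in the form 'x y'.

d=371: √d = [19; 3,1,4,1,3,38] (ℓ=6, even), read p_5/q_5
a_0=19:  p_0=19·1+0=19,  q_0=19·0+1=1
a_1=3:  p_1=3·19+1=58,  q_1=3·1+0=3
a_2=1:  p_2=1·58+19=77,  q_2=1·3+1=4
a_3=4:  p_3=4·77+58=366,  q_3=4·4+3=19
a_4=1:  p_4=1·366+77=443,  q_4=1·19+4=23
a_5=3:  p_5=3·443+366=1695,  q_5=3·23+19=88
fundamental: x₁=1695, y₁=88  (since 2873025 − 371·7744 = 1)

1695 88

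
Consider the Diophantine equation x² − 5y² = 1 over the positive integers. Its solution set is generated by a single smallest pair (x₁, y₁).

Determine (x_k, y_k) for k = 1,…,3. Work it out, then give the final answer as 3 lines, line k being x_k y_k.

d=5: √d = [2; 4] (ℓ=1, odd), read p_1/q_1
a_0=2:  p_0=2·1+0=2,  q_0=2·0+1=1
a_1=4:  p_1=4·2+1=9,  q_1=4·1+0=4
fundamental: x₁=9, y₁=4  (since 81 − 5·16 = 1)
n=2: (9,4)∘(9,4) = (9·9+5·4·4, 9·4+4·9) = (161,72)
n=3: (161,72)∘(9,4) = (9·161+5·4·72, 9·72+4·161) = (2889,1292)

9 4
161 72
2889 1292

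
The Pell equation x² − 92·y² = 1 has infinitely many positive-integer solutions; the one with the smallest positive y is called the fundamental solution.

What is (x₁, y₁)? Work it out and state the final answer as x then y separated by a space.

√92 → a₀=9, period (1,1,2,4,2,1,1,18); ℓ=8 even so k=7
k=0  a_k=9  p_k/q_k = 9/1
…
k=4  a_k=4  p_k/q_k = 211/22
k=5  a_k=2  p_k/q_k = 470/49
k=6  a_k=1  p_k/q_k = 681/71
k=7  a_k=1  p_k/q_k = 1151/120
fundamental: x₁=1151, y₁=120  (since 1324801 − 92·14400 = 1)

1151 120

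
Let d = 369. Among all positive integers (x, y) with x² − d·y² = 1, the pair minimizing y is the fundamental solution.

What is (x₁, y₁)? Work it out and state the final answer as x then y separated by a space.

8396801 437120

d=369: √d = [19; 4,1,3,2,7,4,7,2,3,1,4,38] (ℓ=12, even), read p_11/q_11
i=0: a=19 ⇒ p=19, q=1
i=1: a=4 ⇒ p=77, q=4
i=2: a=1 ⇒ p=96, q=5
i=3: a=3 ⇒ p=365, q=19
i=4: a=2 ⇒ p=826, q=43
i=5: a=7 ⇒ p=6147, q=320
i=6: a=4 ⇒ p=25414, q=1323
…
i=8: a=2 ⇒ p=393504, q=20485
i=9: a=3 ⇒ p=1364557, q=71036
i=10: a=1 ⇒ p=1758061, q=91521
i=11: a=4 ⇒ p=8396801, q=437120
→ (8396801, 437120).  Check: 8396801²=70506267033601, 369·437120²=70506267033600, difference 1.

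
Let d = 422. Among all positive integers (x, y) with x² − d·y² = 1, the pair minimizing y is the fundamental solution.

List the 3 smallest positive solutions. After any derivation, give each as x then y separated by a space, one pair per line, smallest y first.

√422 = [20; 1,1,5,2,1,…,1,1,40, …], period ℓ=14 (even) → k=13
step 0: (20, 1)  from 20·(1,0) + (0,1)
step 1: (21, 1)  from 1·(20,1) + (1,0)
step 2: (41, 2)  from 1·(21,1) + (20,1)
step 3: (226, 11)  from 5·(41,2) + (21,1)
step 4: (493, 24)  from 2·(226,11) + (41,2)
step 5: (719, 35)  from 1·(493,24) + (226,11)
step 6: (2650, 129)  from 3·(719,35) + (493,24)
step 7: (53719, 2615)  from 20·(2650,129) + (719,35)
…
step 9: (217526, 10589)  from 1·(163807,7974) + (53719,2615)
step 10: (598859, 29152)  from 2·(217526,10589) + (163807,7974)
step 11: (3211821, 156349)  from 5·(598859,29152) + (217526,10589)
step 12: (3810680, 185501)  from 1·(3211821,156349) + (598859,29152)
step 13: (7022501, 341850)  from 1·(3810680,185501) + (3211821,156349)
(x₁, y₁) = (7022501, 341850);  7022501² − 422·341850² = 1 ✓
(x_2, y_2) = (7022501·7022501 + 422·341850·341850, 7022501·341850 + 341850·7022501) = (98631040590001, 4801283933700)
(x_3, y_3) = (7022501·98631040590001 + 422·341850·4801283933700, 7022501·4801283933700 + 341850·98631040590001) = (1385273162348638202501, 67434042451384025550)

7022501 341850
98631040590001 4801283933700
1385273162348638202501 67434042451384025550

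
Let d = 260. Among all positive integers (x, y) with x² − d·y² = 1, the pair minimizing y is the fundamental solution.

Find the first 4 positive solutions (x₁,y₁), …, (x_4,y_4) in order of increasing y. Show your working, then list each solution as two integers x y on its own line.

d=260: √d = [16; 8,32] (ℓ=2, even), read p_1/q_1
i=0: a=16 ⇒ p=16, q=1
i=1: a=8 ⇒ p=129, q=8
fundamental: x₁=129, y₁=8  (since 16641 − 260·64 = 1)
(x_2, y_2) = (129·129 + 260·8·8, 129·8 + 8·129) = (33281, 2064)
(x_3, y_3) = (129·33281 + 260·8·2064, 129·2064 + 8·33281) = (8586369, 532504)
(x_4, y_4) = (129·8586369 + 260·8·532504, 129·532504 + 8·8586369) = (2215249921, 137383968)

129 8
33281 2064
8586369 532504
2215249921 137383968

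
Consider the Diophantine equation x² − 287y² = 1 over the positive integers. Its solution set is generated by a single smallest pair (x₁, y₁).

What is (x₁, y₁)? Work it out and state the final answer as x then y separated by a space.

[16; 1,15,1,32] for √287; ℓ=4 ⇒ convergent index 3
a_0=16:  p_0=16·1+0=16,  q_0=16·0+1=1
…
a_2=15:  p_2=15·17+16=271,  q_2=15·1+1=16
a_3=1:  p_3=1·271+17=288,  q_3=1·16+1=17
→ (288, 17).  Check: 288²=82944, 287·17²=82943, difference 1.

288 17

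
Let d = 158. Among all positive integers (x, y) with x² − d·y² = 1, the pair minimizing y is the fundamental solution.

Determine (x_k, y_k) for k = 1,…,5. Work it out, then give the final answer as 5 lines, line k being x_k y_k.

[12; 1,1,3,12,3,1,1,24] for √158; ℓ=8 ⇒ convergent index 7
a_0=12:  p_0=12·1+0=12,  q_0=12·0+1=1
a_1=1:  p_1=1·12+1=13,  q_1=1·1+0=1
…
a_5=3:  p_5=3·1081+88=3331,  q_5=3·86+7=265
a_6=1:  p_6=1·3331+1081=4412,  q_6=1·265+86=351
a_7=1:  p_7=1·4412+3331=7743,  q_7=1·351+265=616
→ (7743, 616).  Check: 7743²=59954049, 158·616²=59954048, difference 1.
(x_2, y_2) = (7743·7743 + 158·616·616, 7743·616 + 616·7743) = (119908097, 9539376)
(x_3, y_3) = (7743·119908097 + 158·616·9539376, 7743·9539376 + 616·119908097) = (1856896782399, 147726776120)
(x_4, y_4) = (7743·1856896782399 + 158·616·147726776120, 7743·147726776120 + 616·1856896782399) = (28755903452322817, 2287696845454944)
(x_5, y_5) = (7743·28755903452322817 + 158·616·2287696845454944, 7743·2287696845454944 + 616·28755903452322817) = (445313919005774361663, 35427273200988486664)

7743 616
119908097 9539376
1856896782399 147726776120
28755903452322817 2287696845454944
445313919005774361663 35427273200988486664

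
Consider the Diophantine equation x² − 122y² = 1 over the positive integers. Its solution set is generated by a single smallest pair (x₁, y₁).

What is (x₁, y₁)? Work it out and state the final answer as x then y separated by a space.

√122 → a₀=11, period (22); ℓ=1 odd so k=1
k=0  a_k=11  p_k/q_k = 11/1
k=1  a_k=22  p_k/q_k = 243/22
(x₁, y₁) = (243, 22);  243² − 122·22² = 1 ✓

243 22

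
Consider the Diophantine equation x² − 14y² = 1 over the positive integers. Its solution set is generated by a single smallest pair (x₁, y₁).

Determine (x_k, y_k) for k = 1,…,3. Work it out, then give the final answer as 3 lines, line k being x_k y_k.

15 4
449 120
13455 3596

d=14: √d = [3; 1,2,1,6] (ℓ=4, even), read p_3/q_3
step 0: (3, 1)  from 3·(1,0) + (0,1)
step 1: (4, 1)  from 1·(3,1) + (1,0)
step 2: (11, 3)  from 2·(4,1) + (3,1)
step 3: (15, 4)  from 1·(11,3) + (4,1)
(x₁, y₁) = (15, 4);  15² − 14·4² = 1 ✓
n=2: (15,4)∘(15,4) = (15·15+14·4·4, 15·4+4·15) = (449,120)
n=3: (449,120)∘(15,4) = (15·449+14·4·120, 15·120+4·449) = (13455,3596)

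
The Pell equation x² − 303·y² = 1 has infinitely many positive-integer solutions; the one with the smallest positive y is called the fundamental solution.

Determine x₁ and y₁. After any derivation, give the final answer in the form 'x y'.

√303 → a₀=17, period (2,2,5,2,2,34); ℓ=6 even so k=5
i=0: a=17 ⇒ p=17, q=1
…
i=2: a=2 ⇒ p=87, q=5
i=3: a=5 ⇒ p=470, q=27
i=4: a=2 ⇒ p=1027, q=59
i=5: a=2 ⇒ p=2524, q=145
(x₁, y₁) = (2524, 145);  2524² − 303·145² = 1 ✓

2524 145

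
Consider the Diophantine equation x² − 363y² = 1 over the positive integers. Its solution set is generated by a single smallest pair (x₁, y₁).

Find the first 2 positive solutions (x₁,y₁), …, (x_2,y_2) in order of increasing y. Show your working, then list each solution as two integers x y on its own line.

d=363: √d = [19; 19,38] (ℓ=2, even), read p_1/q_1
k=0  a_k=19  p_k/q_k = 19/1
k=1  a_k=19  p_k/q_k = 362/19
fundamental: x₁=362, y₁=19  (since 131044 − 363·361 = 1)
(x_2, y_2) = (362·362 + 363·19·19, 362·19 + 19·362) = (262087, 13756)

362 19
262087 13756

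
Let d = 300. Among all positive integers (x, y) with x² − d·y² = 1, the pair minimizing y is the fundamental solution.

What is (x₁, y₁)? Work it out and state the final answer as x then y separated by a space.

1351 78

[17; 3,8,3,34] for √300; ℓ=4 ⇒ convergent index 3
i=0: a=17 ⇒ p=17, q=1
i=1: a=3 ⇒ p=52, q=3
i=2: a=8 ⇒ p=433, q=25
i=3: a=3 ⇒ p=1351, q=78
(x₁, y₁) = (1351, 78);  1351² − 300·78² = 1 ✓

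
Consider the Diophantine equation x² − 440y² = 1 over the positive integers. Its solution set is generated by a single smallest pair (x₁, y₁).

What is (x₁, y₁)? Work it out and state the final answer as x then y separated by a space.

21 1

√440 = [20; 1,40, …], period ℓ=2 (even) → k=1
i=0: a=20 ⇒ p=20, q=1
i=1: a=1 ⇒ p=21, q=1
fundamental: x₁=21, y₁=1  (since 441 − 440·1 = 1)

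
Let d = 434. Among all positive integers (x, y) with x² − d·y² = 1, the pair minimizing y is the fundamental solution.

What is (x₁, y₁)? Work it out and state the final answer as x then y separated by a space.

125 6

√434 = [20; 1,4,1,40, …], period ℓ=4 (even) → k=3
k=0  a_k=20  p_k/q_k = 20/1
…
k=2  a_k=4  p_k/q_k = 104/5
k=3  a_k=1  p_k/q_k = 125/6
fundamental: x₁=125, y₁=6  (since 15625 − 434·36 = 1)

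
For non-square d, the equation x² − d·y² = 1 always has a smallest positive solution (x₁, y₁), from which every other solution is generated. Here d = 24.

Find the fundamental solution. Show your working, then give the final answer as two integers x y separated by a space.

d=24: √d = [4; 1,8] (ℓ=2, even), read p_1/q_1
a_0=4:  p_0=4·1+0=4,  q_0=4·0+1=1
a_1=1:  p_1=1·4+1=5,  q_1=1·1+0=1
fundamental: x₁=5, y₁=1  (since 25 − 24·1 = 1)

5 1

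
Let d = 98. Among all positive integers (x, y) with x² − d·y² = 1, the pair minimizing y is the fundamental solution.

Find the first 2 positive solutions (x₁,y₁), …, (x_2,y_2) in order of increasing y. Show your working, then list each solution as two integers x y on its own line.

99 10
19601 1980

√98 → a₀=9, period (1,8,1,18); ℓ=4 even so k=3
step 0: (9, 1)  from 9·(1,0) + (0,1)
step 1: (10, 1)  from 1·(9,1) + (1,0)
step 2: (89, 9)  from 8·(10,1) + (9,1)
step 3: (99, 10)  from 1·(89,9) + (10,1)
(x₁, y₁) = (99, 10);  99² − 98·10² = 1 ✓
(99+10√98)^2 = 19601 + 1980√98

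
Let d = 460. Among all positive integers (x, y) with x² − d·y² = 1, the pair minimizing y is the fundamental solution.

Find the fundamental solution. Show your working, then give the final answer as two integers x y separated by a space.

2535751 118230

d=460: √d = [21; 2,4,3,1,2,10,2,1,3,4,2,42] (ℓ=12, even), read p_11/q_11
step 0: (21, 1)  from 21·(1,0) + (0,1)
…
step 6: (23335, 1088)  from 10·(2252,105) + (815,38)
…
step 10: (1135029, 52921)  from 4·(265693,12388) + (72257,3369)
step 11: (2535751, 118230)  from 2·(1135029,52921) + (265693,12388)
(x₁, y₁) = (2535751, 118230);  2535751² − 460·118230² = 1 ✓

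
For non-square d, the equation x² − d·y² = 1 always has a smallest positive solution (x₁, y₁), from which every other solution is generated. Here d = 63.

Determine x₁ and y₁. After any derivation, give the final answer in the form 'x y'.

d=63: √d = [7; 1,14] (ℓ=2, even), read p_1/q_1
i=0: a=7 ⇒ p=7, q=1
i=1: a=1 ⇒ p=8, q=1
(x₁, y₁) = (8, 1);  8² − 63·1² = 1 ✓

8 1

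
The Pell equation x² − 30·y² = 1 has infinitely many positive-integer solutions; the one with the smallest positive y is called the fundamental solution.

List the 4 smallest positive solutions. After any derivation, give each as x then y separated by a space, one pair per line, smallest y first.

d=30: √d = [5; 2,10] (ℓ=2, even), read p_1/q_1
a_0=5:  p_0=5·1+0=5,  q_0=5·0+1=1
a_1=2:  p_1=2·5+1=11,  q_1=2·1+0=2
(x₁, y₁) = (11, 2);  11² − 30·2² = 1 ✓
n=2: (11,2)∘(11,2) = (11·11+30·2·2, 11·2+2·11) = (241,44)
n=3: (241,44)∘(11,2) = (11·241+30·2·44, 11·44+2·241) = (5291,966)
n=4: (5291,966)∘(11,2) = (11·5291+30·2·966, 11·966+2·5291) = (116161,21208)

11 2
241 44
5291 966
116161 21208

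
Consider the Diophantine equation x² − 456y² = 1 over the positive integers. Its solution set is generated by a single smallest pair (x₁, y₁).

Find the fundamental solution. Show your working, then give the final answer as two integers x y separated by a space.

1025 48

d=456: √d = [21; 2,1,4,1,2,42] (ℓ=6, even), read p_5/q_5
step 0: (21, 1)  from 21·(1,0) + (0,1)
step 1: (43, 2)  from 2·(21,1) + (1,0)
step 2: (64, 3)  from 1·(43,2) + (21,1)
step 3: (299, 14)  from 4·(64,3) + (43,2)
step 4: (363, 17)  from 1·(299,14) + (64,3)
step 5: (1025, 48)  from 2·(363,17) + (299,14)
(x₁, y₁) = (1025, 48);  1025² − 456·48² = 1 ✓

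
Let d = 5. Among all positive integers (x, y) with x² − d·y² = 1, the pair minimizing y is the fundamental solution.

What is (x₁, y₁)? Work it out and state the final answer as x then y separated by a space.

9 4

d=5: √d = [2; 4] (ℓ=1, odd), read p_1/q_1
a_0=2:  p_0=2·1+0=2,  q_0=2·0+1=1
a_1=4:  p_1=4·2+1=9,  q_1=4·1+0=4
fundamental: x₁=9, y₁=4  (since 81 − 5·16 = 1)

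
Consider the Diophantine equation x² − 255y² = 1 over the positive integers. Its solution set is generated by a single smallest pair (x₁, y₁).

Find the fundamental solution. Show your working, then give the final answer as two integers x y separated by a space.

√255 = [15; 1,30, …], period ℓ=2 (even) → k=1
i=0: a=15 ⇒ p=15, q=1
i=1: a=1 ⇒ p=16, q=1
→ (16, 1).  Check: 16²=256, 255·1²=255, difference 1.

16 1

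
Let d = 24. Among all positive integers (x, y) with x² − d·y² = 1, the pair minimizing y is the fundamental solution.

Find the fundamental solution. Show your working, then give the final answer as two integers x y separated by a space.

d=24: √d = [4; 1,8] (ℓ=2, even), read p_1/q_1
k=0  a_k=4  p_k/q_k = 4/1
k=1  a_k=1  p_k/q_k = 5/1
→ (5, 1).  Check: 5²=25, 24·1²=24, difference 1.

5 1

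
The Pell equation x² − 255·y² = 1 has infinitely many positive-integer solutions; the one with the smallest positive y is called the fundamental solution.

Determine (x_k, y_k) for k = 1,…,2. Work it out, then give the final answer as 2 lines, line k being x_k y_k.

√255 = [15; 1,30, …], period ℓ=2 (even) → k=1
step 0: (15, 1)  from 15·(1,0) + (0,1)
step 1: (16, 1)  from 1·(15,1) + (1,0)
fundamental: x₁=16, y₁=1  (since 256 − 255·1 = 1)
(x_2, y_2) = (16·16 + 255·1·1, 16·1 + 1·16) = (511, 32)

16 1
511 32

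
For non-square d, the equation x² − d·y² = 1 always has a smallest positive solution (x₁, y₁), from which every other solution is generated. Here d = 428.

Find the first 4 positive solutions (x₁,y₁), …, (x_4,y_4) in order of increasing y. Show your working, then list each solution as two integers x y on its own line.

√428 = [20; 1,2,4,1,5,10,5,1,4,2,1,40, …], period ℓ=12 (even) → k=11
i=0: a=20 ⇒ p=20, q=1
…
i=2: a=2 ⇒ p=62, q=3
i=3: a=4 ⇒ p=269, q=13
i=4: a=1 ⇒ p=331, q=16
…
i=7: a=5 ⇒ p=99779, q=4823
i=8: a=1 ⇒ p=119350, q=5769
i=9: a=4 ⇒ p=577179, q=27899
i=10: a=2 ⇒ p=1273708, q=61567
i=11: a=1 ⇒ p=1850887, q=89466
fundamental: x₁=1850887, y₁=89466  (since 3425782686769 − 428·8004165156 = 1)
n=2: (1850887,89466)∘(1850887,89466) = (1850887·1850887+428·89466·89466, 1850887·89466+89466·1850887) = (6851565373537,331182912684)
n=3: (6851565373537,331182912684)∘(1850887,89466) = (1850887·6851565373537+428·89466·331182912684, 1850887·331182912684+89466·6851565373537) = (25362946559057703751,1225964295417811950)
n=4: (25362946559057703751,1225964295417811950)∘(1850887,89466) = (1850887·25362946559057703751+428·89466·1225964295417811950, 1850887·1225964295417811950+89466·25362946559057703751) = (93887896135702420679780737,4538242753705644230486616)

1850887 89466
6851565373537 331182912684
25362946559057703751 1225964295417811950
93887896135702420679780737 4538242753705644230486616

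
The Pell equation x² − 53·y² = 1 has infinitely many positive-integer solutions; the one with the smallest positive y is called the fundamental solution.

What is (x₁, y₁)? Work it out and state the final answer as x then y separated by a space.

[7; 3,1,1,3,14] for √53; ℓ=5 ⇒ convergent index 9
k=0  a_k=7  p_k/q_k = 7/1
…
k=3  a_k=1  p_k/q_k = 51/7
k=4  a_k=3  p_k/q_k = 182/25
k=5  a_k=14  p_k/q_k = 2599/357
…
k=8  a_k=1  p_k/q_k = 18557/2549
k=9  a_k=3  p_k/q_k = 66249/9100
→ (66249, 9100).  Check: 66249²=4388930001, 53·9100²=4388930000, difference 1.

66249 9100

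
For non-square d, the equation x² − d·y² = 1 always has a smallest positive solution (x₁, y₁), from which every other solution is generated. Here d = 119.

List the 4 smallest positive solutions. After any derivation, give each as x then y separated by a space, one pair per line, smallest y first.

120 11
28799 2640
6911640 633589
1658764801 152058720

√119 → a₀=10, period (1,9,1,20); ℓ=4 even so k=3
step 0: (10, 1)  from 10·(1,0) + (0,1)
step 1: (11, 1)  from 1·(10,1) + (1,0)
step 2: (109, 10)  from 9·(11,1) + (10,1)
step 3: (120, 11)  from 1·(109,10) + (11,1)
(x₁, y₁) = (120, 11);  120² − 119·11² = 1 ✓
(x_2, y_2) = (120·120 + 119·11·11, 120·11 + 11·120) = (28799, 2640)
(x_3, y_3) = (120·28799 + 119·11·2640, 120·2640 + 11·28799) = (6911640, 633589)
(x_4, y_4) = (120·6911640 + 119·11·633589, 120·633589 + 11·6911640) = (1658764801, 152058720)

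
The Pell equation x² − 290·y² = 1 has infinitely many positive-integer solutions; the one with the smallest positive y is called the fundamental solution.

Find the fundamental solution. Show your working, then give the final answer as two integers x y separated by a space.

√290 = [17; 34, …], period ℓ=1 (odd) → k=1
a_0=17:  p_0=17·1+0=17,  q_0=17·0+1=1
a_1=34:  p_1=34·17+1=579,  q_1=34·1+0=34
fundamental: x₁=579, y₁=34  (since 335241 − 290·1156 = 1)

579 34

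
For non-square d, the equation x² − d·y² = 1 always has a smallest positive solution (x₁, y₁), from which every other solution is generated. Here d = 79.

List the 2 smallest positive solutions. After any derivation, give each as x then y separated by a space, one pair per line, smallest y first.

[8; 1,7,1,16] for √79; ℓ=4 ⇒ convergent index 3
a_0=8:  p_0=8·1+0=8,  q_0=8·0+1=1
…
a_2=7:  p_2=7·9+8=71,  q_2=7·1+1=8
a_3=1:  p_3=1·71+9=80,  q_3=1·8+1=9
fundamental: x₁=80, y₁=9  (since 6400 − 79·81 = 1)
(80+9√79)^2 = 12799 + 1440√79

80 9
12799 1440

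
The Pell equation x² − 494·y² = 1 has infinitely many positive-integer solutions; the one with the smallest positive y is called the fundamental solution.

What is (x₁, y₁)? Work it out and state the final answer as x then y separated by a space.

[22; 4,2,2,1,2,1,2,2,4,44] for √494; ℓ=10 ⇒ convergent index 9
a_0=22:  p_0=22·1+0=22,  q_0=22·0+1=1
a_1=4:  p_1=4·22+1=89,  q_1=4·1+0=4
…
a_3=2:  p_3=2·200+89=489,  q_3=2·9+4=22
a_4=1:  p_4=1·489+200=689,  q_4=1·22+9=31
…
a_6=1:  p_6=1·1867+689=2556,  q_6=1·84+31=115
…
a_8=2:  p_8=2·6979+2556=16514,  q_8=2·314+115=743
a_9=4:  p_9=4·16514+6979=73035,  q_9=4·743+314=3286
→ (73035, 3286).  Check: 73035²=5334111225, 494·3286²=5334111224, difference 1.

73035 3286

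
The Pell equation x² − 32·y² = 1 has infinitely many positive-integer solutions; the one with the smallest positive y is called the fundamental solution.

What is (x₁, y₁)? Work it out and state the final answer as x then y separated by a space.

17 3

√32 = [5; 1,1,1,10, …], period ℓ=4 (even) → k=3
a_0=5:  p_0=5·1+0=5,  q_0=5·0+1=1
…
a_2=1:  p_2=1·6+5=11,  q_2=1·1+1=2
a_3=1:  p_3=1·11+6=17,  q_3=1·2+1=3
(x₁, y₁) = (17, 3);  17² − 32·3² = 1 ✓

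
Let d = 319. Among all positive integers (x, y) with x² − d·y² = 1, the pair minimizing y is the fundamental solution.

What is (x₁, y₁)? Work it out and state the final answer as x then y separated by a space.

d=319: √d = [17; 1,6,5,1,4,…,6,1,34] (ℓ=14, even), read p_13/q_13
step 0: (17, 1)  from 17·(1,0) + (0,1)
…
step 2: (125, 7)  from 6·(18,1) + (17,1)
step 3: (643, 36)  from 5·(125,7) + (18,1)
…
step 5: (3715, 208)  from 4·(768,43) + (643,36)
…
step 7: (15628, 875)  from 1·(11913,667) + (3715,208)
…
step 11: (1798881, 100718)  from 5·(309613,17335) + (250816,14043)
step 12: (11102899, 621643)  from 6·(1798881,100718) + (309613,17335)
step 13: (12901780, 722361)  from 1·(11102899,621643) + (1798881,100718)
fundamental: x₁=12901780, y₁=722361  (since 166455927168400 − 319·521805414321 = 1)

12901780 722361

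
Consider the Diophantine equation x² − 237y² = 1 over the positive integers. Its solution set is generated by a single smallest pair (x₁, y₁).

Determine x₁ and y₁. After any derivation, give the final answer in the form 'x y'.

228151 14820

√237 = [15; 2,1,1,7,10,7,1,1,2,30, …], period ℓ=10 (even) → k=9
a_0=15:  p_0=15·1+0=15,  q_0=15·0+1=1
…
a_2=1:  p_2=1·31+15=46,  q_2=1·2+1=3
…
a_4=7:  p_4=7·77+46=585,  q_4=7·5+3=38
a_5=10:  p_5=10·585+77=5927,  q_5=10·38+5=385
a_6=7:  p_6=7·5927+585=42074,  q_6=7·385+38=2733
a_7=1:  p_7=1·42074+5927=48001,  q_7=1·2733+385=3118
a_8=1:  p_8=1·48001+42074=90075,  q_8=1·3118+2733=5851
a_9=2:  p_9=2·90075+48001=228151,  q_9=2·5851+3118=14820
(x₁, y₁) = (228151, 14820);  228151² − 237·14820² = 1 ✓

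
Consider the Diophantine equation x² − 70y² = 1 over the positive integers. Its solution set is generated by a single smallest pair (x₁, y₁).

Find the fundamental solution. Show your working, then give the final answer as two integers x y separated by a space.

d=70: √d = [8; 2,1,2,1,2,16] (ℓ=6, even), read p_5/q_5
k=0  a_k=8  p_k/q_k = 8/1
k=1  a_k=2  p_k/q_k = 17/2
k=2  a_k=1  p_k/q_k = 25/3
k=3  a_k=2  p_k/q_k = 67/8
k=4  a_k=1  p_k/q_k = 92/11
k=5  a_k=2  p_k/q_k = 251/30
fundamental: x₁=251, y₁=30  (since 63001 − 70·900 = 1)

251 30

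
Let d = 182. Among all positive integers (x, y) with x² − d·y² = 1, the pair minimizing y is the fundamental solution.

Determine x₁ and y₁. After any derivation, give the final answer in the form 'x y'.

27 2

√182 = [13; 2,26, …], period ℓ=2 (even) → k=1
step 0: (13, 1)  from 13·(1,0) + (0,1)
step 1: (27, 2)  from 2·(13,1) + (1,0)
(x₁, y₁) = (27, 2);  27² − 182·2² = 1 ✓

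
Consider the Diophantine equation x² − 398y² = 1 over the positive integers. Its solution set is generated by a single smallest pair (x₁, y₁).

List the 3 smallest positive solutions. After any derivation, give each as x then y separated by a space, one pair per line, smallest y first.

d=398: √d = [19; 1,18,1,38] (ℓ=4, even), read p_3/q_3
i=0: a=19 ⇒ p=19, q=1
…
i=2: a=18 ⇒ p=379, q=19
i=3: a=1 ⇒ p=399, q=20
(x₁, y₁) = (399, 20);  399² − 398·20² = 1 ✓
k=2:  x_2 = 399·399+398·20·20 = 318401,  y_2 = 399·20+20·399 = 15960
k=3:  x_3 = 399·318401+398·20·15960 = 254083599,  y_3 = 399·15960+20·318401 = 12736060

399 20
318401 15960
254083599 12736060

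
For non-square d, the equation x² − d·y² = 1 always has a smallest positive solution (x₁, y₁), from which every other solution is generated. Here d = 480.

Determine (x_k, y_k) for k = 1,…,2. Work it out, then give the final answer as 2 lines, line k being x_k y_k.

d=480: √d = [21; 1,9,1,42] (ℓ=4, even), read p_3/q_3
k=0  a_k=21  p_k/q_k = 21/1
…
k=2  a_k=9  p_k/q_k = 219/10
k=3  a_k=1  p_k/q_k = 241/11
(x₁, y₁) = (241, 11);  241² − 480·11² = 1 ✓
(x_2, y_2) = (241·241 + 480·11·11, 241·11 + 11·241) = (116161, 5302)

241 11
116161 5302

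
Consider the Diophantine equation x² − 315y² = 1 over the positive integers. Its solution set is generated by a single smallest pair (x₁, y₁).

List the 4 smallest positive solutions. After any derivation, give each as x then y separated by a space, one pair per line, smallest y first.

√315 → a₀=17, period (1,2,1,34); ℓ=4 even so k=3
step 0: (17, 1)  from 17·(1,0) + (0,1)
…
step 2: (53, 3)  from 2·(18,1) + (17,1)
step 3: (71, 4)  from 1·(53,3) + (18,1)
→ (71, 4).  Check: 71²=5041, 315·4²=5040, difference 1.
k=2:  x_2 = 71·71+315·4·4 = 10081,  y_2 = 71·4+4·71 = 568
k=3:  x_3 = 71·10081+315·4·568 = 1431431,  y_3 = 71·568+4·10081 = 80652
k=4:  x_4 = 71·1431431+315·4·80652 = 203253121,  y_4 = 71·80652+4·1431431 = 11452016

71 4
10081 568
1431431 80652
203253121 11452016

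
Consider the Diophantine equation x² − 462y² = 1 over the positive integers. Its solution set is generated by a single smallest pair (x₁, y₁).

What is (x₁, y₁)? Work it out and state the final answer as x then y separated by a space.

43 2

√462 → a₀=21, period (2,42); ℓ=2 even so k=1
a_0=21:  p_0=21·1+0=21,  q_0=21·0+1=1
a_1=2:  p_1=2·21+1=43,  q_1=2·1+0=2
→ (43, 2).  Check: 43²=1849, 462·2²=1848, difference 1.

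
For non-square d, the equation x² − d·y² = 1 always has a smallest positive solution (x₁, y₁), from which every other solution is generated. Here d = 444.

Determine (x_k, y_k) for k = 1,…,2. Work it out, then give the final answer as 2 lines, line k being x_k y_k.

295 14
174049 8260

d=444: √d = [21; 14,42] (ℓ=2, even), read p_1/q_1
i=0: a=21 ⇒ p=21, q=1
i=1: a=14 ⇒ p=295, q=14
(x₁, y₁) = (295, 14);  295² − 444·14² = 1 ✓
k=2:  x_2 = 295·295+444·14·14 = 174049,  y_2 = 295·14+14·295 = 8260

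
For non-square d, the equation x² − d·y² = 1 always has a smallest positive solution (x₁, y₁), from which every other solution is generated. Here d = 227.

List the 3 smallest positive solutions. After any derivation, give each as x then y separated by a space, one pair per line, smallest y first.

226 15
102151 6780
46172026 3064545

d=227: √d = [15; 15,30] (ℓ=2, even), read p_1/q_1
a_0=15:  p_0=15·1+0=15,  q_0=15·0+1=1
a_1=15:  p_1=15·15+1=226,  q_1=15·1+0=15
(x₁, y₁) = (226, 15);  226² − 227·15² = 1 ✓
k=2:  x_2 = 226·226+227·15·15 = 102151,  y_2 = 226·15+15·226 = 6780
k=3:  x_3 = 226·102151+227·15·6780 = 46172026,  y_3 = 226·6780+15·102151 = 3064545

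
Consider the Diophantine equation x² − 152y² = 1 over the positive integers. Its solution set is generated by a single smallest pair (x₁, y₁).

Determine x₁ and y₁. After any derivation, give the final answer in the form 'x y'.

d=152: √d = [12; 3,24] (ℓ=2, even), read p_1/q_1
a_0=12:  p_0=12·1+0=12,  q_0=12·0+1=1
a_1=3:  p_1=3·12+1=37,  q_1=3·1+0=3
(x₁, y₁) = (37, 3);  37² − 152·3² = 1 ✓

37 3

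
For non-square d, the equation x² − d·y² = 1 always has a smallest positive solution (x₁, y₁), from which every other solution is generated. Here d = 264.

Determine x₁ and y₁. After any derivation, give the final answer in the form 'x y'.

d=264: √d = [16; 4,32] (ℓ=2, even), read p_1/q_1
k=0  a_k=16  p_k/q_k = 16/1
k=1  a_k=4  p_k/q_k = 65/4
fundamental: x₁=65, y₁=4  (since 4225 − 264·16 = 1)

65 4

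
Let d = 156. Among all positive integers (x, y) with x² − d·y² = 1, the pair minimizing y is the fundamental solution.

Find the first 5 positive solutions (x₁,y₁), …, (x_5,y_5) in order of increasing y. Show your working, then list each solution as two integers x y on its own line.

25 2
1249 100
62425 4998
3120001 249800
155937625 12485002

√156 → a₀=12, period (2,24); ℓ=2 even so k=1
i=0: a=12 ⇒ p=12, q=1
i=1: a=2 ⇒ p=25, q=2
fundamental: x₁=25, y₁=2  (since 625 − 156·4 = 1)
n=2: (25,2)∘(25,2) = (25·25+156·2·2, 25·2+2·25) = (1249,100)
n=3: (1249,100)∘(25,2) = (25·1249+156·2·100, 25·100+2·1249) = (62425,4998)
n=4: (62425,4998)∘(25,2) = (25·62425+156·2·4998, 25·4998+2·62425) = (3120001,249800)
n=5: (3120001,249800)∘(25,2) = (25·3120001+156·2·249800, 25·249800+2·3120001) = (155937625,12485002)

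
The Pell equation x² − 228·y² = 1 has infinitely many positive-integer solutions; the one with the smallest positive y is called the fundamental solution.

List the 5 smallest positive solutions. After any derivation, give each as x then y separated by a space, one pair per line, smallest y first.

[15; 10,30] for √228; ℓ=2 ⇒ convergent index 1
step 0: (15, 1)  from 15·(1,0) + (0,1)
step 1: (151, 10)  from 10·(15,1) + (1,0)
(x₁, y₁) = (151, 10);  151² − 228·10² = 1 ✓
(151+10√228)^2 = 45601 + 3020√228
(151+10√228)^3 = 13771351 + 912030√228
(151+10√228)^4 = 4158902401 + 275430040√228
(151+10√228)^5 = 1255974753751 + 83178960050√228

151 10
45601 3020
13771351 912030
4158902401 275430040
1255974753751 83178960050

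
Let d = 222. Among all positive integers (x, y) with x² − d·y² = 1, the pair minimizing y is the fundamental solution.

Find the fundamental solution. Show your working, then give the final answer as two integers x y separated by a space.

d=222: √d = [14; 1,8,1,28] (ℓ=4, even), read p_3/q_3
i=0: a=14 ⇒ p=14, q=1
i=1: a=1 ⇒ p=15, q=1
i=2: a=8 ⇒ p=134, q=9
i=3: a=1 ⇒ p=149, q=10
(x₁, y₁) = (149, 10);  149² − 222·10² = 1 ✓

149 10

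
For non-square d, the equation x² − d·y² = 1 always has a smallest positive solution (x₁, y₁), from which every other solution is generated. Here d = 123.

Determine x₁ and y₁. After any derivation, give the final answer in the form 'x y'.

√123 = [11; 11,22, …], period ℓ=2 (even) → k=1
i=0: a=11 ⇒ p=11, q=1
i=1: a=11 ⇒ p=122, q=11
→ (122, 11).  Check: 122²=14884, 123·11²=14883, difference 1.

122 11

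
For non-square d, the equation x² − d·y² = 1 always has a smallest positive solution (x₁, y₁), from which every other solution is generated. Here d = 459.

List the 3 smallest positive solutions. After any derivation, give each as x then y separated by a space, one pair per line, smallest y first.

√459 → a₀=21, period (2,2,1,4,21,4,1,2,2,42); ℓ=10 even so k=9
a_0=21:  p_0=21·1+0=21,  q_0=21·0+1=1
…
a_2=2:  p_2=2·43+21=107,  q_2=2·2+1=5
…
a_4=4:  p_4=4·150+107=707,  q_4=4·7+5=33
…
a_8=2:  p_8=2·75692+60695=212079,  q_8=2·3533+2833=9899
a_9=2:  p_9=2·212079+75692=499850,  q_9=2·9899+3533=23331
fundamental: x₁=499850, y₁=23331  (since 249850022500 − 459·544335561 = 1)
k=2:  x_2 = 499850·499850+459·23331·23331 = 499700044999,  y_2 = 499850·23331+23331·499850 = 23324000700
k=3:  x_3 = 499850·499700044999+459·23331·23324000700 = 499550134985000450,  y_3 = 499850·23324000700+23331·499700044999 = 23317003499766669

499850 23331
499700044999 23324000700
499550134985000450 23317003499766669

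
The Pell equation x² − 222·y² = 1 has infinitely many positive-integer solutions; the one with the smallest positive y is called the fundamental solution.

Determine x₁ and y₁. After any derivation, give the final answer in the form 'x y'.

d=222: √d = [14; 1,8,1,28] (ℓ=4, even), read p_3/q_3
a_0=14:  p_0=14·1+0=14,  q_0=14·0+1=1
…
a_2=8:  p_2=8·15+14=134,  q_2=8·1+1=9
a_3=1:  p_3=1·134+15=149,  q_3=1·9+1=10
(x₁, y₁) = (149, 10);  149² − 222·10² = 1 ✓

149 10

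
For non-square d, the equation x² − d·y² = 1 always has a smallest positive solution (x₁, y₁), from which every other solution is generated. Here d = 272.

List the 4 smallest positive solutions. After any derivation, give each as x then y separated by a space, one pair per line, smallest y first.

√272 = [16; 2,32, …], period ℓ=2 (even) → k=1
i=0: a=16 ⇒ p=16, q=1
i=1: a=2 ⇒ p=33, q=2
→ (33, 2).  Check: 33²=1089, 272·2²=1088, difference 1.
(x_2, y_2) = (33·33 + 272·2·2, 33·2 + 2·33) = (2177, 132)
(x_3, y_3) = (33·2177 + 272·2·132, 33·132 + 2·2177) = (143649, 8710)
(x_4, y_4) = (33·143649 + 272·2·8710, 33·8710 + 2·143649) = (9478657, 574728)

33 2
2177 132
143649 8710
9478657 574728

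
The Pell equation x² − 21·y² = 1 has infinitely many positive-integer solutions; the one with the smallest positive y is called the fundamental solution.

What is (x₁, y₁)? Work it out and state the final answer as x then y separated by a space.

55 12

d=21: √d = [4; 1,1,2,1,1,8] (ℓ=6, even), read p_5/q_5
i=0: a=4 ⇒ p=4, q=1
i=1: a=1 ⇒ p=5, q=1
…
i=4: a=1 ⇒ p=32, q=7
i=5: a=1 ⇒ p=55, q=12
(x₁, y₁) = (55, 12);  55² − 21·12² = 1 ✓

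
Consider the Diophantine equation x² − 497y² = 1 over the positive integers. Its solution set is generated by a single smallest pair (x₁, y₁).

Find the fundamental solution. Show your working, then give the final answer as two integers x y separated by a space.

√497 = [22; 3,2,2,5,6,5,2,2,3,44, …], period ℓ=10 (even) → k=9
k=0  a_k=22  p_k/q_k = 22/1
…
k=2  a_k=2  p_k/q_k = 156/7
…
k=4  a_k=5  p_k/q_k = 2051/92
k=5  a_k=6  p_k/q_k = 12685/569
k=6  a_k=5  p_k/q_k = 65476/2937
k=7  a_k=2  p_k/q_k = 143637/6443
k=8  a_k=2  p_k/q_k = 352750/15823
k=9  a_k=3  p_k/q_k = 1201887/53912
fundamental: x₁=1201887, y₁=53912  (since 1444532360769 − 497·2906503744 = 1)

1201887 53912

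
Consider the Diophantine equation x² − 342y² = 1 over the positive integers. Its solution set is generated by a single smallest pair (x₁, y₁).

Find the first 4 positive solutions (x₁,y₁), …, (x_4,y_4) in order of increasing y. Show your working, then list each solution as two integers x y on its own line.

√342 = [18; 2,36, …], period ℓ=2 (even) → k=1
step 0: (18, 1)  from 18·(1,0) + (0,1)
step 1: (37, 2)  from 2·(18,1) + (1,0)
(x₁, y₁) = (37, 2);  37² − 342·2² = 1 ✓
n=2: (37,2)∘(37,2) = (37·37+342·2·2, 37·2+2·37) = (2737,148)
n=3: (2737,148)∘(37,2) = (37·2737+342·2·148, 37·148+2·2737) = (202501,10950)
n=4: (202501,10950)∘(37,2) = (37·202501+342·2·10950, 37·10950+2·202501) = (14982337,810152)

37 2
2737 148
202501 10950
14982337 810152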